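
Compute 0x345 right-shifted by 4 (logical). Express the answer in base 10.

0x345 = 1101000101
shift right by 4 → 0000110100 = 52
(equivalently, floor(837 / 16))

52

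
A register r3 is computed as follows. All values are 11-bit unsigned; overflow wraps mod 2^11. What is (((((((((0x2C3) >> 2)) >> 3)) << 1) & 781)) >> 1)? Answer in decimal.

0x2C3 = 01011000011
→ >> 2 → 00010110000 = 176
→ >> 3 → 00000010110 = 22
→ << 1 (mod 2^11) → 00000101100 = 44
781 = 01100001101
→ & → 00000001100 = 12
→ >> 1 → 00000000110 = 6

6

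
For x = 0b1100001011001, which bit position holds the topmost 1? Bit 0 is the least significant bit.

12

0b1100001011001 = 1100001011001
The topmost 1 is at position 12 (since 2^12 = 4096 ≤ 6233 < 8192).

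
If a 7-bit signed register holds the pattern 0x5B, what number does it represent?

pattern = 1011011 (MSB is 1 ⇒ negative)
Invert: 0100100, add 1 → 0100101 = 37, so the value is -37.
(Equivalently: 91 - 2^7 = 91 - 128 = -37.)

-37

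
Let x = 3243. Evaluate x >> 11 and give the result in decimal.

3243 = 110010101011
shift right by 11 → 000000000001 = 1
(equivalently, floor(3243 / 2048))

1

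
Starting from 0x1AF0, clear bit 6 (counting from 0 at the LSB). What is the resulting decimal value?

x = 1101011110000
bit 6 is currently 1; clear it via x & ~(1 << 6) = x & ~64
→ 1101010110000 = 6832

6832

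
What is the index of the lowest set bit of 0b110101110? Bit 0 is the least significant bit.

1

0b110101110 = 110101110
Trailing zeros: 1, so the lowest set bit is bit 1 (value 2).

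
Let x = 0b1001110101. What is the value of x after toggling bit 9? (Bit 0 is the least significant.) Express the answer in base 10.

117

x = 1001110101
bit 9 is currently 1; toggle it via x ^ (1 << 9) = x ^ 512
→ 0001110101 = 117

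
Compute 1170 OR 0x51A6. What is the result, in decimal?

21942

1170 = 000010010010010
0x51A6 = 101000110100110
 OR → 101010110110110 = 21942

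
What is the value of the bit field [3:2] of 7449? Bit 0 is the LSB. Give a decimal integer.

v = 1110100011001
Shift right by 2: 11101000110
Mask low 2 bits: 10 = 2

2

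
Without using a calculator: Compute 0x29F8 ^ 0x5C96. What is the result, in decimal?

30062

0x29F8 = 010100111111000
0x5C96 = 101110010010110
XOR → 111010101101110 = 30062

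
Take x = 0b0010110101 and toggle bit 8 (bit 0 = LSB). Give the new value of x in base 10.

437

x = 0010110101
bit 8 is currently 0; toggle it via x ^ (1 << 8) = x ^ 256
→ 0110110101 = 437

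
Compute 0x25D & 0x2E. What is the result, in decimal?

12

0x25D = 1001011101
0x2E = 0000101110
AND → 0000001100 = 12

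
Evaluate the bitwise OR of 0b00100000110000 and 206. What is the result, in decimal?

a = 100000110000
206 = 000011001110
 OR → 100011111110 = 2302

2302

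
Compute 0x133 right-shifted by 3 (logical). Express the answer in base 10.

38

0x133 = 100110011
shift right by 3 → 000100110 = 38
(equivalently, floor(307 / 8))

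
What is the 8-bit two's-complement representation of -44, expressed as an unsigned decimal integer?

212

44 in 8 bits: 00101100
Invert: 11010011
Add 1:  11010100 = 212
(Check: 2^8 - 44 = 256 - 44 = 212.)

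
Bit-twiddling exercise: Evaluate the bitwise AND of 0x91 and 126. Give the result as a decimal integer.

16

0x91 = 10010001
126 = 01111110
AND → 00010000 = 16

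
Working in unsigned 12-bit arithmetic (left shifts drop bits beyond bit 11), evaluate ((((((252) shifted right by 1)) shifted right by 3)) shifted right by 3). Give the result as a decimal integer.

252 = 000011111100
→ shifted right by 1 → 000001111110 = 126
→ shifted right by 3 → 000000001111 = 15
→ shifted right by 3 → 000000000001 = 1

1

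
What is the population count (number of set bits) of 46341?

46341 = 1011010100000101
Count the 1s: 1 + 1 + 1 + 1 + 1 + 1 + 1 = 7

7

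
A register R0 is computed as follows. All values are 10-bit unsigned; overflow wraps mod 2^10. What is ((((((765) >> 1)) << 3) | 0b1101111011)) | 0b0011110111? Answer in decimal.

765 = 1011111101
→ >> 1 → 0101111110 = 382
→ << 3 (mod 2^10) → 1111110000 = 1008
0b1101111011 = 1101111011
→ | → 1111111011 = 1019
0b0011110111 = 0011110111
→ | → 1111111111 = 1023

1023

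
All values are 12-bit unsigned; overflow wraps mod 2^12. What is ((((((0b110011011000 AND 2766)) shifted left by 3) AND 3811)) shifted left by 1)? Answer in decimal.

0b110011011000 = 110011011000
2766 = 101011001110
→ AND → 100011001000 = 2248
→ shifted left by 3 (mod 2^12) → 011001000000 = 1600
3811 = 111011100011
→ AND → 011001000000 = 1600
→ shifted left by 1 (mod 2^12) → 110010000000 = 3200

3200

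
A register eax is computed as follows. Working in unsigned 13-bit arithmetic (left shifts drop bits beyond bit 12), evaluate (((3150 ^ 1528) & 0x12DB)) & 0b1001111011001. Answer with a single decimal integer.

3150 = 0110001001110
1528 = 0010111111000
→ ^ → 0100110110110 = 2486
0x12DB = 1001011011011
→ & → 0000010010010 = 146
0b1001111011001 = 1001111011001
→ & → 0000010010000 = 144

144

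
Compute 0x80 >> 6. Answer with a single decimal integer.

0x80 = 10000000
shift right by 6 → 00000010 = 2
(equivalently, floor(128 / 64))

2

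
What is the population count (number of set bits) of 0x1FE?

8

0x1FE = 111111110
Count the 1s: 1 + 1 + 1 + 1 + 1 + 1 + 1 + 1 = 8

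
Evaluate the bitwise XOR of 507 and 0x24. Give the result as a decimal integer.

479

507 = 111111011
0x24 = 000100100
XOR → 111011111 = 479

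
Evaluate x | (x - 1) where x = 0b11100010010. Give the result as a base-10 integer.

x = 11100010010 = 1810
x - 1 = 11100010001
OR    = 11100010011 = 1811
(x | (x - 1) sets all bits below the lowest set bit.)

1811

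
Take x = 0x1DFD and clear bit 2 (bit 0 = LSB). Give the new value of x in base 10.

x = 001110111111101
bit 2 is currently 1; clear it via x & ~(1 << 2) = x & ~4
→ 001110111111001 = 7673

7673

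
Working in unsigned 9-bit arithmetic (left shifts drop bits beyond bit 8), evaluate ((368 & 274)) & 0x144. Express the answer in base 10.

368 = 101110000
274 = 100010010
→ & → 100010000 = 272
0x144 = 101000100
→ & → 100000000 = 256

256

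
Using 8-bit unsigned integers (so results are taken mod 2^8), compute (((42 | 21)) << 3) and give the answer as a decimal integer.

42 = 00101010
21 = 00010101
→ | → 00111111 = 63
→ << 3 (mod 2^8) → 11111000 = 248

248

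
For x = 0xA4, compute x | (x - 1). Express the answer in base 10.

x = 10100100 = 164
x - 1 = 10100011
OR    = 10100111 = 167
(x | (x - 1) sets all bits below the lowest set bit.)

167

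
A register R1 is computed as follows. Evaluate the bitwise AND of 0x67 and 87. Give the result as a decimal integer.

0x67 = 1100111
87 = 1010111
AND → 1000111 = 71

71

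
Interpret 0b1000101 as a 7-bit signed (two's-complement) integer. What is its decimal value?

pattern = 1000101 (MSB is 1 ⇒ negative)
Invert: 0111010, add 1 → 0111011 = 59, so the value is -59.
(Equivalently: 69 - 2^7 = 69 - 128 = -59.)

-59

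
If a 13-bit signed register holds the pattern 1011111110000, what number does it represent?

pattern = 1011111110000 (MSB is 1 ⇒ negative)
Invert: 0100000001111, add 1 → 0100000010000 = 2064, so the value is -2064.
(Equivalently: 6128 - 2^13 = 6128 - 8192 = -2064.)

-2064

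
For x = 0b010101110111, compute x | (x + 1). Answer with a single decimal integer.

1407

x = 10101110111 = 1399
x + 1 = 10101111000
OR    = 10101111111 = 1407
(x | (x + 1) sets the lowest cleared bit.)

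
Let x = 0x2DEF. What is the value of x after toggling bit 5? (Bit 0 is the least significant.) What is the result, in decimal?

11727

x = 10110111101111
bit 5 is currently 1; toggle it via x ^ (1 << 5) = x ^ 32
→ 10110111001111 = 11727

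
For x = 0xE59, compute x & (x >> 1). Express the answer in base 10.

x = 111001011001 = 3673
x>>1 = 011100101100
AND  = 011000001000 = 1544
(x & (x >> 1) has a 1 wherever x has two consecutive 1 bits.)

1544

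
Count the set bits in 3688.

6

3688 = 111001101000
Count the 1s: 1 + 1 + 1 + 1 + 1 + 1 = 6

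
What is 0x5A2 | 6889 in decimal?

0x5A2 = 0010110100010
6889 = 1101011101001
 OR → 1111111101011 = 8171

8171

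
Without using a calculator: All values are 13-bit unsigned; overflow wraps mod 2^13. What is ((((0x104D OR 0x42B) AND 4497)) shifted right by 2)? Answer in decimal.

1024

0x104D = 1000001001101
0x42B = 0010000101011
→ OR → 1010001101111 = 5231
4497 = 1000110010001
→ AND → 1000000000001 = 4097
→ shifted right by 2 → 0010000000000 = 1024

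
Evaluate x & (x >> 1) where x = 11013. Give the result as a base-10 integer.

256

x = 10101100000101 = 11013
x>>1 = 01010110000010
AND  = 00000100000000 = 256
(x & (x >> 1) has a 1 wherever x has two consecutive 1 bits.)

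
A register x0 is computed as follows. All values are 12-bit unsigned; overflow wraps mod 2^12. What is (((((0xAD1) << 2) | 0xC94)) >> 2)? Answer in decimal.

1013

0xAD1 = 101011010001
→ << 2 (mod 2^12) → 101101000100 = 2884
0xC94 = 110010010100
→ | → 111111010100 = 4052
→ >> 2 → 001111110101 = 1013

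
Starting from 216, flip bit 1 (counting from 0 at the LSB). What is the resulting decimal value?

x = 00011011000
bit 1 is currently 0; toggle it via x ^ (1 << 1) = x ^ 2
→ 00011011010 = 218

218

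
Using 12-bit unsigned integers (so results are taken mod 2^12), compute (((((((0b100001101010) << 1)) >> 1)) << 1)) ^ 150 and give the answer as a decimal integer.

0b100001101010 = 100001101010
→ << 1 (mod 2^12) → 000011010100 = 212
→ >> 1 → 000001101010 = 106
→ << 1 (mod 2^12) → 000011010100 = 212
150 = 000010010110
→ ^ → 000001000010 = 66

66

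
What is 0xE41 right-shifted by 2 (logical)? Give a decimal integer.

0xE41 = 111001000001
shift right by 2 → 001110010000 = 912
(equivalently, floor(3649 / 4))

912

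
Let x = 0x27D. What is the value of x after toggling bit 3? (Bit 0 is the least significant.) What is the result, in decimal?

629

x = 1001111101
bit 3 is currently 1; toggle it via x ^ (1 << 3) = x ^ 8
→ 1001110101 = 629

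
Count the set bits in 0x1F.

0x1F = 11111
Count the 1s: 1 + 1 + 1 + 1 + 1 = 5

5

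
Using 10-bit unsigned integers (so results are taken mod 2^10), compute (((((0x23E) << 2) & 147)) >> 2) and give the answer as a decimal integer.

36

0x23E = 1000111110
→ << 2 (mod 2^10) → 0011111000 = 248
147 = 0010010011
→ & → 0010010000 = 144
→ >> 2 → 0000100100 = 36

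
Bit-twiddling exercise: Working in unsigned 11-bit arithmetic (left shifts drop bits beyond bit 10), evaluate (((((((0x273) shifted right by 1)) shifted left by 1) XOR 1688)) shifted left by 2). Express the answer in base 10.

936

0x273 = 01001110011
→ shifted right by 1 → 00100111001 = 313
→ shifted left by 1 (mod 2^11) → 01001110010 = 626
1688 = 11010011000
→ XOR → 10011101010 = 1258
→ shifted left by 2 (mod 2^11) → 01110101000 = 936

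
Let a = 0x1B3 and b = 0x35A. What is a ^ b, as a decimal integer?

745

0x1B3 = 0110110011
0x35A = 1101011010
XOR → 1011101001 = 745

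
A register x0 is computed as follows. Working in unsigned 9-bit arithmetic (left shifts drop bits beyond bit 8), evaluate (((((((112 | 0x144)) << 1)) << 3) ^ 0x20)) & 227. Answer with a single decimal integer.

112 = 001110000
0x144 = 101000100
→ | → 101110100 = 372
→ << 1 (mod 2^9) → 011101000 = 232
→ << 3 (mod 2^9) → 101000000 = 320
0x20 = 000100000
→ ^ → 101100000 = 352
227 = 011100011
→ & → 001100000 = 96

96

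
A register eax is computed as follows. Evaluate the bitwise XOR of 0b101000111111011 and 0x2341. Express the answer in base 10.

a = 101000111111011
0x2341 = 010001101000001
XOR → 111001010111010 = 29370

29370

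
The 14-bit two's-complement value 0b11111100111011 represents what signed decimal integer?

-197

pattern = 11111100111011 (MSB is 1 ⇒ negative)
Invert: 00000011000100, add 1 → 00000011000101 = 197, so the value is -197.
(Equivalently: 16187 - 2^14 = 16187 - 16384 = -197.)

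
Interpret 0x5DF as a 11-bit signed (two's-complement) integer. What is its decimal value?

pattern = 10111011111 (MSB is 1 ⇒ negative)
Invert: 01000100000, add 1 → 01000100001 = 545, so the value is -545.
(Equivalently: 1503 - 2^11 = 1503 - 2048 = -545.)

-545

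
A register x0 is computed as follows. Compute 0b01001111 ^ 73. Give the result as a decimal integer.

6

a = 1001111
73 = 1001001
XOR → 0000110 = 6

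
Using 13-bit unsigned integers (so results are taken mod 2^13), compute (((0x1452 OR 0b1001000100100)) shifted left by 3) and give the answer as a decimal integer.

0x1452 = 1010001010010
0b1001000100100 = 1001000100100
→ OR → 1011001110110 = 5750
→ shifted left by 3 (mod 2^13) → 1001110110000 = 5040

5040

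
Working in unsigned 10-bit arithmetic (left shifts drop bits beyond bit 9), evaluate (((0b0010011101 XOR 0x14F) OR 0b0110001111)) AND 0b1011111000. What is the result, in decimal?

216

0b0010011101 = 0010011101
0x14F = 0101001111
→ XOR → 0111010010 = 466
0b0110001111 = 0110001111
→ OR → 0111011111 = 479
0b1011111000 = 1011111000
→ AND → 0011011000 = 216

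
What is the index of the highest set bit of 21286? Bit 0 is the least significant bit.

14

21286 = 101001100100110
The topmost 1 is at position 14 (since 2^14 = 16384 ≤ 21286 < 32768).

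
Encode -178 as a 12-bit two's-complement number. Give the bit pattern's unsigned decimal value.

3918

178 in 12 bits: 000010110010
Invert: 111101001101
Add 1:  111101001110 = 3918
(Check: 2^12 - 178 = 4096 - 178 = 3918.)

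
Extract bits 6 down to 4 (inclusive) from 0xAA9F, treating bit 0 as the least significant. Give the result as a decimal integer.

v = 1010101010011111
Shift right by 4: 101010101001
Mask low 3 bits: 001 = 1

1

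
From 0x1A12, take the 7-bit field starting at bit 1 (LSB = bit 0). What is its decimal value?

9

v = 01101000010010
Shift right by 1: 0110100001001
Mask low 7 bits: 0001001 = 9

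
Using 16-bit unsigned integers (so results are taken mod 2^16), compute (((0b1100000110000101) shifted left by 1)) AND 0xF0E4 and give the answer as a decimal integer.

0b1100000110000101 = 1100000110000101
→ shifted left by 1 (mod 2^16) → 1000001100001010 = 33546
0xF0E4 = 1111000011100100
→ AND → 1000000000000000 = 32768

32768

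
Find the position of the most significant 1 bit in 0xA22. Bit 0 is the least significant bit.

0xA22 = 101000100010
The topmost 1 is at position 11 (since 2^11 = 2048 ≤ 2594 < 4096).

11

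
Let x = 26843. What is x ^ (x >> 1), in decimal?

x = 110100011011011 = 26843
x>>1 = 011010001101101
XOR  = 101110010110110 = 23734
(x ^ (x >> 1) gives the standard binary-reflected Gray code of x.)

23734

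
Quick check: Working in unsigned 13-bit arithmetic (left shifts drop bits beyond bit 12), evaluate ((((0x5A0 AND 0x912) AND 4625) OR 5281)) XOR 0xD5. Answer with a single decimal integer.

5236

0x5A0 = 0010110100000
0x912 = 0100100010010
→ AND → 0000100000000 = 256
4625 = 1001000010001
→ AND → 0000000000000 = 0
5281 = 1010010100001
→ OR → 1010010100001 = 5281
0xD5 = 0000011010101
→ XOR → 1010001110100 = 5236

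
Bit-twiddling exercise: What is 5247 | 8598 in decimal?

5247 = 01010001111111
8598 = 10000110010110
 OR → 11010111111111 = 13823

13823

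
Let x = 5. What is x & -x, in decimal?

x = 101 = 5
-x (two's complement) = …011
AND   = 001 = 1
(x & -x isolates the lowest set bit of x.)

1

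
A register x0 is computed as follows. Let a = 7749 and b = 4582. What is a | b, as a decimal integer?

8167

7749 = 1111001000101
4582 = 1000111100110
 OR → 1111111100111 = 8167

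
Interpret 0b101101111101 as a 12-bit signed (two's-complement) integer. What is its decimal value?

pattern = 101101111101 (MSB is 1 ⇒ negative)
Invert: 010010000010, add 1 → 010010000011 = 1155, so the value is -1155.
(Equivalently: 2941 - 2^12 = 2941 - 4096 = -1155.)

-1155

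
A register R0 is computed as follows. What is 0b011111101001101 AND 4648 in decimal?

a = 11111101001101
4648 = 01001000101000
AND → 01001000001000 = 4616

4616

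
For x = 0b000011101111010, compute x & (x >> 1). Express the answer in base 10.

x = 11101111010 = 1914
x>>1 = 01110111101
AND  = 01100111000 = 824
(x & (x >> 1) has a 1 wherever x has two consecutive 1 bits.)

824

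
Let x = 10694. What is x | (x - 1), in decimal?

x = 10100111000110 = 10694
x - 1 = 10100111000101
OR    = 10100111000111 = 10695
(x | (x - 1) sets all bits below the lowest set bit.)

10695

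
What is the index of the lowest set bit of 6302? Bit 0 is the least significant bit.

6302 = 1100010011110
Trailing zeros: 1, so the lowest set bit is bit 1 (value 2).

1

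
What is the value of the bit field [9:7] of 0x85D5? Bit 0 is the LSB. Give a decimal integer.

v = 1000010111010101
Shift right by 7: 100001011
Mask low 3 bits: 011 = 3

3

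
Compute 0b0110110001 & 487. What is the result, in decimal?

417

a = 110110001
487 = 111100111
AND → 110100001 = 417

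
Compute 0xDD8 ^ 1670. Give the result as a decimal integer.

2910

0xDD8 = 110111011000
1670 = 011010000110
XOR → 101101011110 = 2910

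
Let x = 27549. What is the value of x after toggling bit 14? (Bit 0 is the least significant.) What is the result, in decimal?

11165

x = 110101110011101
bit 14 is currently 1; toggle it via x ^ (1 << 14) = x ^ 16384
→ 010101110011101 = 11165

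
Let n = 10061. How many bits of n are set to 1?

8

10061 = 10011101001101
Count the 1s: 1 + 1 + 1 + 1 + 1 + 1 + 1 + 1 = 8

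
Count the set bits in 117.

117 = 1110101
Count the 1s: 1 + 1 + 1 + 1 + 1 = 5

5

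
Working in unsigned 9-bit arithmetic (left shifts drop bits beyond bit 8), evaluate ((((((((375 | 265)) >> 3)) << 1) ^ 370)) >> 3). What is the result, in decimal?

37

375 = 101110111
265 = 100001001
→ | → 101111111 = 383
→ >> 3 → 000101111 = 47
→ << 1 (mod 2^9) → 001011110 = 94
370 = 101110010
→ ^ → 100101100 = 300
→ >> 3 → 000100101 = 37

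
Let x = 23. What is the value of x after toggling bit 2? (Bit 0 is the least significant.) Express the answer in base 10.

19

x = 00010111
bit 2 is currently 1; toggle it via x ^ (1 << 2) = x ^ 4
→ 00010011 = 19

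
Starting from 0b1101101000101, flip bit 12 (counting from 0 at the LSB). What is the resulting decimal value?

2885

x = 1101101000101
bit 12 is currently 1; toggle it via x ^ (1 << 12) = x ^ 4096
→ 0101101000101 = 2885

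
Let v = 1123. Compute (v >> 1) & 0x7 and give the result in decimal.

v = 0010001100011
Shift right by 1: 001000110001
Mask low 3 bits: 001 = 1

1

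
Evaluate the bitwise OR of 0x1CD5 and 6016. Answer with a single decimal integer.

8149

0x1CD5 = 1110011010101
6016 = 1011110000000
 OR → 1111111010101 = 8149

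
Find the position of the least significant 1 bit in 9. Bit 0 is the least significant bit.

0

9 = 1001
Trailing zeros: 0, so the lowest set bit is bit 0 (value 1).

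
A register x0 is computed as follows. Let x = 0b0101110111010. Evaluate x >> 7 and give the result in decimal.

23

x = 101110111010
shift right by 7 → 000000010111 = 23
(equivalently, floor(3002 / 128))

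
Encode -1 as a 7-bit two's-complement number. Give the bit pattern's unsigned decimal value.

1 in 7 bits: 0000001
Invert: 1111110
Add 1:  1111111 = 127
(Check: 2^7 - 1 = 128 - 1 = 127.)

127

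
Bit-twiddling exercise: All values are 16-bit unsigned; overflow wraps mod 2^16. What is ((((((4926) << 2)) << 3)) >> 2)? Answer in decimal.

4926 = 0001001100111110
→ << 2 (mod 2^16) → 0100110011111000 = 19704
→ << 3 (mod 2^16) → 0110011111000000 = 26560
→ >> 2 → 0001100111110000 = 6640

6640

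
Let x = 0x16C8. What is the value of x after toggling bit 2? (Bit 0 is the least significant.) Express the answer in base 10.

5836

x = 001011011001000
bit 2 is currently 0; toggle it via x ^ (1 << 2) = x ^ 4
→ 001011011001100 = 5836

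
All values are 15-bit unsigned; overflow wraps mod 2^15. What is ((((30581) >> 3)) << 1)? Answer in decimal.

30581 = 111011101110101
→ >> 3 → 000111011101110 = 3822
→ << 1 (mod 2^15) → 001110111011100 = 7644

7644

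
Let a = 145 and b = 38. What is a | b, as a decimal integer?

183

145 = 10010001
38 = 00100110
 OR → 10110111 = 183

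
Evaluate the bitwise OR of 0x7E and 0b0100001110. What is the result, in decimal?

0x7E = 001111110
b = 100001110
 OR → 101111110 = 382

382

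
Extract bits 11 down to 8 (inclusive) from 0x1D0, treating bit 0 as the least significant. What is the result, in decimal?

1

v = 00000111010000
Shift right by 8: 000001
Mask low 4 bits: 0001 = 1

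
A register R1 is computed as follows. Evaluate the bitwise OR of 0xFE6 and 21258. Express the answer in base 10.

24558

0xFE6 = 000111111100110
21258 = 101001100001010
 OR → 101111111101110 = 24558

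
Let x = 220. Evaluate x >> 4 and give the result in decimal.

220 = 11011100
shift right by 4 → 00001101 = 13
(equivalently, floor(220 / 16))

13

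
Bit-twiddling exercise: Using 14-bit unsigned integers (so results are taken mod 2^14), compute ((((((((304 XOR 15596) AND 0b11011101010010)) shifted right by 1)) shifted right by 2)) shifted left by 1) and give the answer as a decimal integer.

304 = 00000100110000
15596 = 11110011101100
→ XOR → 11110111011100 = 15836
0b11011101010010 = 11011101010010
→ AND → 11010101010000 = 13648
→ shifted right by 1 → 01101010101000 = 6824
→ shifted right by 2 → 00011010101010 = 1706
→ shifted left by 1 (mod 2^14) → 00110101010100 = 3412

3412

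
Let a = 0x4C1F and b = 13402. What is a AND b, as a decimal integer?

0x4C1F = 100110000011111
13402 = 011010001011010
AND → 000010000011010 = 1050

1050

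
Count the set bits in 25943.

25943 = 110010101010111
Count the 1s: 1 + 1 + 1 + 1 + 1 + 1 + 1 + 1 + 1 = 9

9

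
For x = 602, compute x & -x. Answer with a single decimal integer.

2

x = 1001011010 = 602
-x (two's complement) = …0110100110
AND   = 0000000010 = 2
(x & -x isolates the lowest set bit of x.)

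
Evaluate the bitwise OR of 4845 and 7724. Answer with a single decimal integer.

7917

4845 = 1001011101101
7724 = 1111000101100
 OR → 1111011101101 = 7917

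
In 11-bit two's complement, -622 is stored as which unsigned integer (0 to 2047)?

1426

622 in 11 bits: 01001101110
Invert: 10110010001
Add 1:  10110010010 = 1426
(Check: 2^11 - 622 = 2048 - 622 = 1426.)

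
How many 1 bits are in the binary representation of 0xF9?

0xF9 = 11111001
Count the 1s: 1 + 1 + 1 + 1 + 1 + 1 = 6

6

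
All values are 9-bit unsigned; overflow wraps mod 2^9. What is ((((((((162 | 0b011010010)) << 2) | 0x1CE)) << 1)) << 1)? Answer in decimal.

162 = 010100010
0b011010010 = 011010010
→ | → 011110010 = 242
→ << 2 (mod 2^9) → 111001000 = 456
0x1CE = 111001110
→ | → 111001110 = 462
→ << 1 (mod 2^9) → 110011100 = 412
→ << 1 (mod 2^9) → 100111000 = 312

312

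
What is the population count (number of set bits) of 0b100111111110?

9

n = 100111111110
Count the 1s: 1 + 1 + 1 + 1 + 1 + 1 + 1 + 1 + 1 = 9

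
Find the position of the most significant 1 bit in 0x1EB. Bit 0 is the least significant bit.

0x1EB = 111101011
The topmost 1 is at position 8 (since 2^8 = 256 ≤ 491 < 512).

8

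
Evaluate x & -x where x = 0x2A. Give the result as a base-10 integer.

2

x = 101010 = 42
-x (two's complement) = …010110
AND   = 000010 = 2
(x & -x isolates the lowest set bit of x.)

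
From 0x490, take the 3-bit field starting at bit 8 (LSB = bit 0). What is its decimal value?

v = 10010010000
Shift right by 8: 100
Mask low 3 bits: 100 = 4

4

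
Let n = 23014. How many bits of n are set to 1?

23014 = 101100111100110
Count the 1s: 1 + 1 + 1 + 1 + 1 + 1 + 1 + 1 + 1 = 9

9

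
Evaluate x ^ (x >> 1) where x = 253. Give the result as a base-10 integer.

x = 11111101 = 253
x>>1 = 01111110
XOR  = 10000011 = 131
(x ^ (x >> 1) gives the standard binary-reflected Gray code of x.)

131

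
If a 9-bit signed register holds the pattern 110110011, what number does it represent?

pattern = 110110011 (MSB is 1 ⇒ negative)
Invert: 001001100, add 1 → 001001101 = 77, so the value is -77.
(Equivalently: 435 - 2^9 = 435 - 512 = -77.)

-77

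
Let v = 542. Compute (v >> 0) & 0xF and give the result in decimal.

14

v = 01000011110
Shift right by 0: 01000011110
Mask low 4 bits: 1110 = 14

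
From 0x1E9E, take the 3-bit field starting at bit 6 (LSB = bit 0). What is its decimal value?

2

v = 01111010011110
Shift right by 6: 01111010
Mask low 3 bits: 010 = 2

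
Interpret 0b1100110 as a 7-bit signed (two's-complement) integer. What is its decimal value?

pattern = 1100110 (MSB is 1 ⇒ negative)
Invert: 0011001, add 1 → 0011010 = 26, so the value is -26.
(Equivalently: 102 - 2^7 = 102 - 128 = -26.)

-26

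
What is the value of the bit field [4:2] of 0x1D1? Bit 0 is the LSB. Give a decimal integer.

v = 111010001
Shift right by 2: 1110100
Mask low 3 bits: 100 = 4

4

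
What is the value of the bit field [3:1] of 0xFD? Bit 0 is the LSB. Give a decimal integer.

6

v = 011111101
Shift right by 1: 01111110
Mask low 3 bits: 110 = 6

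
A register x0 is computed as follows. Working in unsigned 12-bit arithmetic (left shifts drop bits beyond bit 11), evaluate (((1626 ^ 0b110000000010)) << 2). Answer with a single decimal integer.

1626 = 011001011010
0b110000000010 = 110000000010
→ ^ → 101001011000 = 2648
→ << 2 (mod 2^12) → 100101100000 = 2400

2400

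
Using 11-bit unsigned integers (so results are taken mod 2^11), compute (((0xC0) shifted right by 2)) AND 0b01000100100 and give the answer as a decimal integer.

0xC0 = 00011000000
→ shifted right by 2 → 00000110000 = 48
0b01000100100 = 01000100100
→ AND → 00000100000 = 32

32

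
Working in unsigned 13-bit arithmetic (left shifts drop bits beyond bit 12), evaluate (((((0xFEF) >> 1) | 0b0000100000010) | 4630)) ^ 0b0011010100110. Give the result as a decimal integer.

0xFEF = 0111111101111
→ >> 1 → 0011111110111 = 2039
0b0000100000010 = 0000100000010
→ | → 0011111110111 = 2039
4630 = 1001000010110
→ | → 1011111110111 = 6135
0b0011010100110 = 0011010100110
→ ^ → 1000101010001 = 4433

4433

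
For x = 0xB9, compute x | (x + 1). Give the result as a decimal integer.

187

x = 10111001 = 185
x + 1 = 10111010
OR    = 10111011 = 187
(x | (x + 1) sets the lowest cleared bit.)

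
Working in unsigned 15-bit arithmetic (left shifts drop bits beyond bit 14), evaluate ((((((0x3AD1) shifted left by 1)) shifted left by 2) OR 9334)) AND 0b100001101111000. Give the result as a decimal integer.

17016

0x3AD1 = 011101011010001
→ shifted left by 1 (mod 2^15) → 111010110100010 = 30114
→ shifted left by 2 (mod 2^15) → 101011010001000 = 22152
9334 = 010010001110110
→ OR → 111011011111110 = 30462
0b100001101111000 = 100001101111000
→ AND → 100001001111000 = 17016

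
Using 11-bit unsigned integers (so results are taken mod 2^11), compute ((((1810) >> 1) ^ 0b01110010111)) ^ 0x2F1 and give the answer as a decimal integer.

1810 = 11100010010
→ >> 1 → 01110001001 = 905
0b01110010111 = 01110010111
→ ^ → 00000011110 = 30
0x2F1 = 01011110001
→ ^ → 01011101111 = 751

751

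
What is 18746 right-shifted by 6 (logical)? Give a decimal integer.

18746 = 100100100111010
shift right by 6 → 000000100100100 = 292
(equivalently, floor(18746 / 64))

292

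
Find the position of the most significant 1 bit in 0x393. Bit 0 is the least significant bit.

0x393 = 1110010011
The topmost 1 is at position 9 (since 2^9 = 512 ≤ 915 < 1024).

9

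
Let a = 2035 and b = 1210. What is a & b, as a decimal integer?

2035 = 11111110011
1210 = 10010111010
AND → 10010110010 = 1202

1202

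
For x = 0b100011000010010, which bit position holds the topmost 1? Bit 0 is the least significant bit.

14

0b100011000010010 = 100011000010010
The topmost 1 is at position 14 (since 2^14 = 16384 ≤ 17938 < 32768).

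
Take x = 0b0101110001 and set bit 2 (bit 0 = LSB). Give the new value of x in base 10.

373

x = 0101110001
bit 2 is currently 0; set it via x | (1 << 2) = x | 4
→ 0101110101 = 373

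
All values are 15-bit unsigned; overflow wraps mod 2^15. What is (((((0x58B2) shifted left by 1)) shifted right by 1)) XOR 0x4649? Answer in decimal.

0x58B2 = 101100010110010
→ shifted left by 1 (mod 2^15) → 011000101100100 = 12644
→ shifted right by 1 → 001100010110010 = 6322
0x4649 = 100011001001001
→ XOR → 101111011111011 = 24315

24315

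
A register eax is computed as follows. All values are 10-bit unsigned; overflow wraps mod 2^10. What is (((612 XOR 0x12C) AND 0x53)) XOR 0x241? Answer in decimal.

513

612 = 1001100100
0x12C = 0100101100
→ XOR → 1101001000 = 840
0x53 = 0001010011
→ AND → 0001000000 = 64
0x241 = 1001000001
→ XOR → 1000000001 = 513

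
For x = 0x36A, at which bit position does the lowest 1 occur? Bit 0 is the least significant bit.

0x36A = 1101101010
Trailing zeros: 1, so the lowest set bit is bit 1 (value 2).

1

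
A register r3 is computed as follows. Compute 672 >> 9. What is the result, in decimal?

672 = 1010100000
shift right by 9 → 0000000001 = 1
(equivalently, floor(672 / 512))

1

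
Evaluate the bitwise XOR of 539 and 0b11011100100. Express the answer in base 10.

1279

539 = 01000011011
b = 11011100100
XOR → 10011111111 = 1279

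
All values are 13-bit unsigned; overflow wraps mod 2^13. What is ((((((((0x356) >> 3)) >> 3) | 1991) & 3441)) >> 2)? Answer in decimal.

336

0x356 = 0001101010110
→ >> 3 → 0000001101010 = 106
→ >> 3 → 0000000001101 = 13
1991 = 0011111000111
→ | → 0011111001111 = 1999
3441 = 0110101110001
→ & → 0010101000001 = 1345
→ >> 2 → 0000101010000 = 336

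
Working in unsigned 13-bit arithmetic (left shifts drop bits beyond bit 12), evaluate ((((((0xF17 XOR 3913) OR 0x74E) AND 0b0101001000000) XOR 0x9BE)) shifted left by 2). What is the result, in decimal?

0xF17 = 0111100010111
3913 = 0111101001001
→ XOR → 0000001011110 = 94
0x74E = 0011101001110
→ OR → 0011101011110 = 1886
0b0101001000000 = 0101001000000
→ AND → 0001001000000 = 576
0x9BE = 0100110111110
→ XOR → 0101111111110 = 3070
→ shifted left by 2 (mod 2^13) → 0111111111000 = 4088

4088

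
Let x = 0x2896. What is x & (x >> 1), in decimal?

2

x = 10100010010110 = 10390
x>>1 = 01010001001011
AND  = 00000000000010 = 2
(x & (x >> 1) has a 1 wherever x has two consecutive 1 bits.)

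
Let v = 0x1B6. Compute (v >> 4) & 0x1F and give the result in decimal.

v = 000110110110
Shift right by 4: 00011011
Mask low 5 bits: 11011 = 27

27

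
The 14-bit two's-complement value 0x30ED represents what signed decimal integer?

-3859

pattern = 11000011101101 (MSB is 1 ⇒ negative)
Invert: 00111100010010, add 1 → 00111100010011 = 3859, so the value is -3859.
(Equivalently: 12525 - 2^14 = 12525 - 16384 = -3859.)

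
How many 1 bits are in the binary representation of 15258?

9

15258 = 11101110011010
Count the 1s: 1 + 1 + 1 + 1 + 1 + 1 + 1 + 1 + 1 = 9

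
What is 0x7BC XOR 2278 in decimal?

3930

0x7BC = 011110111100
2278 = 100011100110
XOR → 111101011010 = 3930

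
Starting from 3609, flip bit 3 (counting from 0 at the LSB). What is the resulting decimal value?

3601

x = 0111000011001
bit 3 is currently 1; toggle it via x ^ (1 << 3) = x ^ 8
→ 0111000010001 = 3601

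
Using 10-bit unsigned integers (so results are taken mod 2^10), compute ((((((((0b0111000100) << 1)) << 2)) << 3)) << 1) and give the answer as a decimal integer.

0b0111000100 = 0111000100
→ << 1 (mod 2^10) → 1110001000 = 904
→ << 2 (mod 2^10) → 1000100000 = 544
→ << 3 (mod 2^10) → 0100000000 = 256
→ << 1 (mod 2^10) → 1000000000 = 512

512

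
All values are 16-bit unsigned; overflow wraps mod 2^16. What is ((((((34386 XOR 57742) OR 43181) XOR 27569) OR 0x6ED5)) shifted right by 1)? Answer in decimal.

30574

34386 = 1000011001010010
57742 = 1110000110001110
→ XOR → 0110011111011100 = 26588
43181 = 1010100010101101
→ OR → 1110111111111101 = 61437
27569 = 0110101110110001
→ XOR → 1000010001001100 = 33868
0x6ED5 = 0110111011010101
→ OR → 1110111011011101 = 61149
→ shifted right by 1 → 0111011101101110 = 30574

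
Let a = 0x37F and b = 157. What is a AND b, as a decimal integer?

29

0x37F = 1101111111
157 = 0010011101
AND → 0000011101 = 29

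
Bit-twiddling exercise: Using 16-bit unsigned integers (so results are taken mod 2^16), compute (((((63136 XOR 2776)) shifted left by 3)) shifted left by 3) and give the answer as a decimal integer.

7680

63136 = 1111011010100000
2776 = 0000101011011000
→ XOR → 1111110001111000 = 64632
→ shifted left by 3 (mod 2^16) → 1110001111000000 = 58304
→ shifted left by 3 (mod 2^16) → 0001111000000000 = 7680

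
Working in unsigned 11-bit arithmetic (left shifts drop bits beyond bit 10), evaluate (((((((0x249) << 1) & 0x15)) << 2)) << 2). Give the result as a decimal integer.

256

0x249 = 01001001001
→ << 1 (mod 2^11) → 10010010010 = 1170
0x15 = 00000010101
→ & → 00000010000 = 16
→ << 2 (mod 2^11) → 00001000000 = 64
→ << 2 (mod 2^11) → 00100000000 = 256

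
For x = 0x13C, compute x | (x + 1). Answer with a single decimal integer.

x = 100111100 = 316
x + 1 = 100111101
OR    = 100111101 = 317
(x | (x + 1) sets the lowest cleared bit.)

317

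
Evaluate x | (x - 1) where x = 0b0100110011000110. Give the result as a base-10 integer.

x = 100110011000110 = 19654
x - 1 = 100110011000101
OR    = 100110011000111 = 19655
(x | (x - 1) sets all bits below the lowest set bit.)

19655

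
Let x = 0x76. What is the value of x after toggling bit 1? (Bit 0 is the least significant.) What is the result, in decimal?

116

x = 001110110
bit 1 is currently 1; toggle it via x ^ (1 << 1) = x ^ 2
→ 001110100 = 116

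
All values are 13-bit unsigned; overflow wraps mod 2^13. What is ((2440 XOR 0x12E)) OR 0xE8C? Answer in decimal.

2440 = 0100110001000
0x12E = 0000100101110
→ XOR → 0100010100110 = 2214
0xE8C = 0111010001100
→ OR → 0111010101110 = 3758

3758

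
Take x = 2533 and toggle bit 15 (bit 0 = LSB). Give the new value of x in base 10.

x = 0000100111100101
bit 15 is currently 0; toggle it via x ^ (1 << 15) = x ^ 32768
→ 1000100111100101 = 35301

35301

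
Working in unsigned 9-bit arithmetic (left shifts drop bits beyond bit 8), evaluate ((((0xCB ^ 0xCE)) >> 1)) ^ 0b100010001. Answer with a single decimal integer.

275

0xCB = 011001011
0xCE = 011001110
→ ^ → 000000101 = 5
→ >> 1 → 000000010 = 2
0b100010001 = 100010001
→ ^ → 100010011 = 275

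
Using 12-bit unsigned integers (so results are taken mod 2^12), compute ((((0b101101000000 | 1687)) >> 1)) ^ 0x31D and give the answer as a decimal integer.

1270

0b101101000000 = 101101000000
1687 = 011010010111
→ | → 111111010111 = 4055
→ >> 1 → 011111101011 = 2027
0x31D = 001100011101
→ ^ → 010011110110 = 1270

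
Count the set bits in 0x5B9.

0x5B9 = 10110111001
Count the 1s: 1 + 1 + 1 + 1 + 1 + 1 + 1 = 7

7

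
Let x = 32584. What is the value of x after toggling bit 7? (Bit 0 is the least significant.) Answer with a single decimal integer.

32712

x = 111111101001000
bit 7 is currently 0; toggle it via x ^ (1 << 7) = x ^ 128
→ 111111111001000 = 32712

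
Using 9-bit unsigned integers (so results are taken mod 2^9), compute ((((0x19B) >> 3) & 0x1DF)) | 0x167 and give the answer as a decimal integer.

375

0x19B = 110011011
→ >> 3 → 000110011 = 51
0x1DF = 111011111
→ & → 000010011 = 19
0x167 = 101100111
→ | → 101110111 = 375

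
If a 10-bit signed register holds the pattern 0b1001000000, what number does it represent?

-448

pattern = 1001000000 (MSB is 1 ⇒ negative)
Invert: 0110111111, add 1 → 0111000000 = 448, so the value is -448.
(Equivalently: 576 - 2^10 = 576 - 1024 = -448.)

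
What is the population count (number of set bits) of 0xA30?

0xA30 = 101000110000
Count the 1s: 1 + 1 + 1 + 1 = 4

4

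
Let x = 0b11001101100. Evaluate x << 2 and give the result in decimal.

x = 0011001101100
shift left by 2 → 1100110110000 = 6576
(equivalently, 1644 × 2^2 = 1644 × 4)

6576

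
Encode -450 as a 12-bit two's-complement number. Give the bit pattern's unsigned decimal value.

450 in 12 bits: 000111000010
Invert: 111000111101
Add 1:  111000111110 = 3646
(Check: 2^12 - 450 = 4096 - 450 = 3646.)

3646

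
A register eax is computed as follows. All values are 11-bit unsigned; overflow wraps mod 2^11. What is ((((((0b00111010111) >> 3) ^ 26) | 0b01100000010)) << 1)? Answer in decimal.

1604

0b00111010111 = 00111010111
→ >> 3 → 00000111010 = 58
26 = 00000011010
→ ^ → 00000100000 = 32
0b01100000010 = 01100000010
→ | → 01100100010 = 802
→ << 1 (mod 2^11) → 11001000100 = 1604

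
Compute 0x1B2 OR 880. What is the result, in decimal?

0x1B2 = 0110110010
880 = 1101110000
 OR → 1111110010 = 1010

1010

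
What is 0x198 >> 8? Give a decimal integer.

1

0x198 = 110011000
shift right by 8 → 000000001 = 1
(equivalently, floor(408 / 256))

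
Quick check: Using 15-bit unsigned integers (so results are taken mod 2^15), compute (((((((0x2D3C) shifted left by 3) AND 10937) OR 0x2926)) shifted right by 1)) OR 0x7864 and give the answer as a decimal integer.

0x2D3C = 010110100111100
→ shifted left by 3 (mod 2^15) → 110100111100000 = 27104
10937 = 010101010111001
→ AND → 010100010100000 = 10400
0x2926 = 010100100100110
→ OR → 010100110100110 = 10662
→ shifted right by 1 → 001010011010011 = 5331
0x7864 = 111100001100100
→ OR → 111110011110111 = 31991

31991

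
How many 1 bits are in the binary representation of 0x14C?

4

0x14C = 101001100
Count the 1s: 1 + 1 + 1 + 1 = 4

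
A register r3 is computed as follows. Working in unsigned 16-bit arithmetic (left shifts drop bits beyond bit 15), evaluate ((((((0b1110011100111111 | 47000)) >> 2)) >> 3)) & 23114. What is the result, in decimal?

0b1110011100111111 = 1110011100111111
47000 = 1011011110011000
→ | → 1111011110111111 = 63423
→ >> 2 → 0011110111101111 = 15855
→ >> 3 → 0000011110111101 = 1981
23114 = 0101101001001010
→ & → 0000001000001000 = 520

520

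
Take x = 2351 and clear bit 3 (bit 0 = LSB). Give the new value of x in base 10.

x = 100100101111
bit 3 is currently 1; clear it via x & ~(1 << 3) = x & ~8
→ 100100100111 = 2343

2343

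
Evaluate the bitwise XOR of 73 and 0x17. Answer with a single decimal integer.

73 = 1001001
0x17 = 0010111
XOR → 1011110 = 94

94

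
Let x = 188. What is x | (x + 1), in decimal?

x = 10111100 = 188
x + 1 = 10111101
OR    = 10111101 = 189
(x | (x + 1) sets the lowest cleared bit.)

189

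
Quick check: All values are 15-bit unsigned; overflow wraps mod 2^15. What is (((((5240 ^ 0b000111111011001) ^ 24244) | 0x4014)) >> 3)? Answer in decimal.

2210

5240 = 001010001111000
0b000111111011001 = 000111111011001
→ ^ → 001101110100001 = 7073
24244 = 101111010110100
→ ^ → 100010100010101 = 17685
0x4014 = 100000000010100
→ | → 100010100010101 = 17685
→ >> 3 → 000100010100010 = 2210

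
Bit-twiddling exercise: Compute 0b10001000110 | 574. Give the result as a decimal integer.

1662

a = 10001000110
574 = 01000111110
 OR → 11001111110 = 1662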